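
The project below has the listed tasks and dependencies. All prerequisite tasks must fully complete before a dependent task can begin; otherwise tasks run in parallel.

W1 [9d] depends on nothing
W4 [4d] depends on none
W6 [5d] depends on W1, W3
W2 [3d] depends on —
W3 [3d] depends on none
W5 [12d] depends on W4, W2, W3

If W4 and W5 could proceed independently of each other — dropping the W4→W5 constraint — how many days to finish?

Original critical path: W4→W5 = 4+12 = 16 ⇒ 16 days.
Without W4→W5, W5's earliest start moves from 4 to 3.
The longest chain is now W2→W5 = 3+12 = 15, so the project takes 15 days.

15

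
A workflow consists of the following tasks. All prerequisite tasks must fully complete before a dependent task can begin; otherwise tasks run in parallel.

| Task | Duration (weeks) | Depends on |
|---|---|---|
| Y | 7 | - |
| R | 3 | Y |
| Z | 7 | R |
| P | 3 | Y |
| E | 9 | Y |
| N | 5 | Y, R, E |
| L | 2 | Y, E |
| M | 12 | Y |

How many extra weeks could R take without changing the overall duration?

Y→E→N = 7+9+5 = 21 sets the makespan at 21 weeks.
R finishes as early as 10 and must finish by 14.
Float = 21 − 17 = 4.

4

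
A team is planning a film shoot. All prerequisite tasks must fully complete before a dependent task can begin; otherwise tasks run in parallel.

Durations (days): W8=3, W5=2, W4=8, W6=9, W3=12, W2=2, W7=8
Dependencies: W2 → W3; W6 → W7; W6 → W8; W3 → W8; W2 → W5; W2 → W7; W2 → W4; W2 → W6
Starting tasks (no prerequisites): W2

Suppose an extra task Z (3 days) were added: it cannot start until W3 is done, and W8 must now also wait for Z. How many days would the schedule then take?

20

Originally the schedule takes 19 days.
With Z inserted, W8 now waits for max(W6, W3, Z).
New critical path: W2→W3→Z→W8 = 2+12+3+3 = 20 ⇒ 20 days.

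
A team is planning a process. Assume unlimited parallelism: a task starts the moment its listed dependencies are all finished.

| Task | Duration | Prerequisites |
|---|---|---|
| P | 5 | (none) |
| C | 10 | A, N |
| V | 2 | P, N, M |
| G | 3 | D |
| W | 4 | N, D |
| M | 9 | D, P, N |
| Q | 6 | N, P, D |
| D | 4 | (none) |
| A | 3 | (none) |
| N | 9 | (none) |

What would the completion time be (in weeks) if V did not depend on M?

Before: longest chain N→M→V = 9+9+2 = 20, finish 20.
Without M→V, V's earliest start moves from 18 to 9.
The longest chain is now N→C = 9+10 = 19, so the process takes 19 weeks.

19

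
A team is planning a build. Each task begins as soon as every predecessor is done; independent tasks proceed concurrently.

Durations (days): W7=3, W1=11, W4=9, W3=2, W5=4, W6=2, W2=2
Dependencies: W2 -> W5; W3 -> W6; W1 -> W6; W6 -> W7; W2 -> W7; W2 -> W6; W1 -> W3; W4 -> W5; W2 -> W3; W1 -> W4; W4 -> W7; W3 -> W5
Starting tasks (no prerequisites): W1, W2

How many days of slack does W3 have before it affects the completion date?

W1→W4→W5 = 11+9+4 = 24 sets the makespan at 24 days.
Longest path through W3: 18 days (earliest finish 13, latest finish 19).
So W3 can slip 19 − 13 = 6 days.

6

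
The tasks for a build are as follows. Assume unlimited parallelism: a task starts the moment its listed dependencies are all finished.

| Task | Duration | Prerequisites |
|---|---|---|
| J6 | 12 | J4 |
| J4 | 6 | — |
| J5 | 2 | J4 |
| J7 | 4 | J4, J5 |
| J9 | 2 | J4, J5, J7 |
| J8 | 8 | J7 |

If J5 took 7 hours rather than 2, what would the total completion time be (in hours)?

25

Critical path before the change: J4→J5→J7→J8 = 6+2+4+8 = 20 giving 20 hours.
J5 is on the critical path; changing it to 7 makes that path 25 hours.
That remains the longest chain; total 25 hours.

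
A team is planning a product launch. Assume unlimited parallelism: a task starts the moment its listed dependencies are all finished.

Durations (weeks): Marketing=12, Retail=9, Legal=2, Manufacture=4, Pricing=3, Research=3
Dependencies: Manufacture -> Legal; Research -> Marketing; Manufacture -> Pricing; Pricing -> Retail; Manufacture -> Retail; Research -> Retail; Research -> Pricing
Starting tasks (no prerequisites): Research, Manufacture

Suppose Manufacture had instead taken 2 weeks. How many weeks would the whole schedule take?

15

The binding path is Manufacture→Pricing→Retail = 4+3+9 = 16; finish at 16 weeks.
Since Manufacture is critical, the -2 change carries straight to that chain (now 14 weeks).
The binding chain switches to Research→Pricing→Retail = 3+3+9 = 15; finish 15 weeks.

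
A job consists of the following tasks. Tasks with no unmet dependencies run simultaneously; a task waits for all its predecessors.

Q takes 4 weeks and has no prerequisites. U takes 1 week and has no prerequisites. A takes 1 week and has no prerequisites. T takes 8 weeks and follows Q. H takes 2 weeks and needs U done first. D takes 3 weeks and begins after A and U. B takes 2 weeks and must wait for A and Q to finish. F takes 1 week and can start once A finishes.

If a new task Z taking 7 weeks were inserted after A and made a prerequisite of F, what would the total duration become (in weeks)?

Originally the plan takes 12 weeks.
With Z inserted, F now waits for max(A, Z).
New critical path: Q→T = 4+8 = 12 ⇒ 12 weeks.

12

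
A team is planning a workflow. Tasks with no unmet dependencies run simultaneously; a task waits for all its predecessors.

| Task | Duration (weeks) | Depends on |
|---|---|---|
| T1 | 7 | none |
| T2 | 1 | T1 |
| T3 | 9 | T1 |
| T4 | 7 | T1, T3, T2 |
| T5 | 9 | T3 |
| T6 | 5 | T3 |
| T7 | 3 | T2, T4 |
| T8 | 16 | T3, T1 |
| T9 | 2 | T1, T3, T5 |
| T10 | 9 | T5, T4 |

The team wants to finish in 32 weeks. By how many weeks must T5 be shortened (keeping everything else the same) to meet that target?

Current finish: 34 weeks; target: 32.
T5 is on every critical path, so each week cut from T5 cuts the finish by one (this holds down to a finish of 32).
Need 34 − 32 = 2 weeks off T5 → T5 becomes 7 weeks, finish becomes 32.

2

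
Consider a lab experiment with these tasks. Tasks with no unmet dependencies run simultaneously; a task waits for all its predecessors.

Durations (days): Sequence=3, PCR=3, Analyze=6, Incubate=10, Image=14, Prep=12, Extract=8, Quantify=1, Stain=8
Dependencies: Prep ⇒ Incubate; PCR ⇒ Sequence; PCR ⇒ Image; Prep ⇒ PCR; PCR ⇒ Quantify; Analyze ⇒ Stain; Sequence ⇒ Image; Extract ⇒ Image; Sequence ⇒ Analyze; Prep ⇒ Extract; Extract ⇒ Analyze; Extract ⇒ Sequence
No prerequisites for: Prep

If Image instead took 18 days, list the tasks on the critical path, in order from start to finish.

Prep, Extract, Sequence, Image

Critical path before the change: Prep→Extract→Sequence→Image = 12+8+3+14 = 37 giving 37 days.
Since Image is critical, the +4 change carries straight to that chain (now 41 days).
The critical path is still Prep→Extract→Sequence→Image; finish is now 41 days.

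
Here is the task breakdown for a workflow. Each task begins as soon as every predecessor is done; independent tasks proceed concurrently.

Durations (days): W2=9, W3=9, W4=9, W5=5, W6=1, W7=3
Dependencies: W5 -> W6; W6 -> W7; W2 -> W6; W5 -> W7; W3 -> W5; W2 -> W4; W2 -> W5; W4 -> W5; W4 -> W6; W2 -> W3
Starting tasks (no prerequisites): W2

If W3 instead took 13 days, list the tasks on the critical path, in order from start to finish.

Critical path before the change: W2→W3→W5→W6→W7 = 9+9+5+1+3 = 27 giving 27 days.
W3 lies on that path, so at 13 days the path becomes 31 days.
No other chain overtakes it, so the finish is 31 days.

W2, W3, W5, W6, W7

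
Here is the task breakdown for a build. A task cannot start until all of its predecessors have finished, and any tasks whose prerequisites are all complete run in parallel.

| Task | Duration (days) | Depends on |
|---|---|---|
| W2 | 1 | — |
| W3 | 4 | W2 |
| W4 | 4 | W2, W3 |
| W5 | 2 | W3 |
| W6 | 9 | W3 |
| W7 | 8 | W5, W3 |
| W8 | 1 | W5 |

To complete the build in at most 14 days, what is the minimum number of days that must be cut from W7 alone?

Current finish: 15 days; target: 14.
W7 is on every critical path, so each day cut from W7 cuts the finish by one (this holds down to a finish of 14).
Need 15 − 14 = 1 day off W7 → W7 becomes 7 days, finish becomes 14.

1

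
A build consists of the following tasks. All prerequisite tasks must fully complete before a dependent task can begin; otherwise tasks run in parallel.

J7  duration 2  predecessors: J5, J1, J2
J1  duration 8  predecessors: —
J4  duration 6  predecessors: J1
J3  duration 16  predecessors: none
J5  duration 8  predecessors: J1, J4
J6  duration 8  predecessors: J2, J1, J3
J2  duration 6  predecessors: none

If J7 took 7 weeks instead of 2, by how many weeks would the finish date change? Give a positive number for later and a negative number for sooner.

The binding path is J1→J4→J5→J7 = 8+6+8+2 = 24; finish at 24 weeks.
Since J7 is critical, the +5 change carries straight to that chain (now 29 weeks).
The critical path is still J1→J4→J5→J7; finish is now 29 weeks.
Change in finish: 29 − 24 = +5 weeks.

5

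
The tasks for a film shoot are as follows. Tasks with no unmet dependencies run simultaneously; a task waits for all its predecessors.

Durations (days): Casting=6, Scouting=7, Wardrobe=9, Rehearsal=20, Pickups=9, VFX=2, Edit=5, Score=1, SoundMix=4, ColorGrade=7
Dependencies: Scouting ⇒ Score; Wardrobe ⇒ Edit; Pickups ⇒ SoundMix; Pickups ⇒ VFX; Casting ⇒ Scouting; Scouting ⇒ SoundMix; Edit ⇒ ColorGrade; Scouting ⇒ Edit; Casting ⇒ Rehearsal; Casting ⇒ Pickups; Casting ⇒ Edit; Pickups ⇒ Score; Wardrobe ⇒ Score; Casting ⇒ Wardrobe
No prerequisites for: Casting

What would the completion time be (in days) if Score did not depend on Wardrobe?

27

Original critical path: Casting→Wardrobe→Edit→ColorGrade = 6+9+5+7 = 27 ⇒ 27 days.
Dropping Wardrobe→Score doesn't change Score's earliest start (15); another predecessor still binds.
New critical path: Casting→Wardrobe→Edit→ColorGrade = 6+9+5+7 = 27 ⇒ 27 days.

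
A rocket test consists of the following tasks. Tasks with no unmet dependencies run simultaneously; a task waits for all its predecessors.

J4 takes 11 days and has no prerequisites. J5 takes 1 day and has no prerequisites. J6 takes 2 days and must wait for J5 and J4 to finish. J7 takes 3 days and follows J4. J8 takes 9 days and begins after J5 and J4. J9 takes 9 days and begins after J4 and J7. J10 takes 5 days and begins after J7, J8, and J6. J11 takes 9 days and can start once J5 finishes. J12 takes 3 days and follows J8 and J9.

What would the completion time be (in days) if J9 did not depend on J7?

25

Before: longest chain J4→J7→J9→J12 = 11+3+9+3 = 26, finish 26.
Without J7→J9, J9's earliest start moves from 14 to 11.
New critical path: J4→J8→J10 = 11+9+5 = 25 ⇒ 25 days.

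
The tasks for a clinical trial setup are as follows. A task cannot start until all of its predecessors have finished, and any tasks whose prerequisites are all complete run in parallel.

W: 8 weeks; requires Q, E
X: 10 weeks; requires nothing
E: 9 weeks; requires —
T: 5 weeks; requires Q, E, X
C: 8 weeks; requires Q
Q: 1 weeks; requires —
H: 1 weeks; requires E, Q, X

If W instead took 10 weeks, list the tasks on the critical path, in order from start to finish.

E, W

Actual critical path: E→W = 9+8 = 17 ⇒ 17 weeks.
W is on the critical path; changing it to 10 makes that path 19 weeks.
The critical path is still E→W; finish is now 19 weeks.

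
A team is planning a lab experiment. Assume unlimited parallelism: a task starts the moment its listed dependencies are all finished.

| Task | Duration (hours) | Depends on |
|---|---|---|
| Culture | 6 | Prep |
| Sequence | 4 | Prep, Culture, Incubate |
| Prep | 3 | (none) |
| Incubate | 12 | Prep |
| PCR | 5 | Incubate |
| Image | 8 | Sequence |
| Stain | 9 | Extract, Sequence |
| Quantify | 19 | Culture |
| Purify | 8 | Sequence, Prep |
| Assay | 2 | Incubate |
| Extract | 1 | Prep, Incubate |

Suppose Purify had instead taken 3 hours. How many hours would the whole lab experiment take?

Baseline: Prep→Culture→Quantify = 3+6+19 = 28 → 28 hours.
The longest path through Purify is only 27 hours, so Purify has float 1.
That remains the longest chain; total 28 hours.

28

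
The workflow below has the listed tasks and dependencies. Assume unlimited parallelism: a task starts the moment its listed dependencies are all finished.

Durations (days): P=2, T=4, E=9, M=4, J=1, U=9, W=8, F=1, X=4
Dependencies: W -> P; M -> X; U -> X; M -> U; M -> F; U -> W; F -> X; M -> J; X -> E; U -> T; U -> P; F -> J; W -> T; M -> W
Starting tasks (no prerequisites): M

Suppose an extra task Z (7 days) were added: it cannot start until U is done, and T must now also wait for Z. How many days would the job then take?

26

Originally the job takes 26 days.
With Z inserted, T now waits for max(U, W, Z).
New critical path: M→U→X→E = 4+9+4+9 = 26 ⇒ 26 days.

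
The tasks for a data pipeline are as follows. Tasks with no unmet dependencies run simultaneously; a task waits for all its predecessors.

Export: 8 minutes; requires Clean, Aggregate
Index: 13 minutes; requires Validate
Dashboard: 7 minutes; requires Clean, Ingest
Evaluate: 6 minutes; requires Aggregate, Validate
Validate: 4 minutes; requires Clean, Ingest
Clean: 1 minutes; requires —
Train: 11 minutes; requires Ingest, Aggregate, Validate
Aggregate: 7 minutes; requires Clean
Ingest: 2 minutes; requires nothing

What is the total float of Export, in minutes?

The longest chain is Ingest→Validate→Index = 2+4+13 = 19; overall finish 19 minutes.
The longest chain containing Export totals 16 minutes.
So Export can slip 19 − 16 = 3 minutes.

3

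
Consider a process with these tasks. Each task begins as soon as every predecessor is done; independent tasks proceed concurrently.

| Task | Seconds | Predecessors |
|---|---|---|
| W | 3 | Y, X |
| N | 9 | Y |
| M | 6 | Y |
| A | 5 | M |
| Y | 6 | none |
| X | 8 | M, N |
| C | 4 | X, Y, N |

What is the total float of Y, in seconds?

0

Y→N→X→C = 6+9+8+4 = 27 sets the makespan at 27 seconds.
Y finishes as early as 6 and must finish by 6.
Float = 27 − 27 = 0.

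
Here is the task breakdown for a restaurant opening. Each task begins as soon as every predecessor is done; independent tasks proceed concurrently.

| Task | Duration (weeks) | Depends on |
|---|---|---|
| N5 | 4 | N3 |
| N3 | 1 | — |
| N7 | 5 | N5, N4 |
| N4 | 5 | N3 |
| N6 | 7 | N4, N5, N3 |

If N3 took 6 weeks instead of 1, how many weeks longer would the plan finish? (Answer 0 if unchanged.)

As given, the longest chain is N3→N4→N6 = 1+5+7 = 13, so the finish is 13 weeks.
N3 lies on that path, so at 6 weeks the path becomes 18 weeks.
That remains the longest chain; total 18 weeks.
Change in finish: 18 − 13 = +5 weeks.

5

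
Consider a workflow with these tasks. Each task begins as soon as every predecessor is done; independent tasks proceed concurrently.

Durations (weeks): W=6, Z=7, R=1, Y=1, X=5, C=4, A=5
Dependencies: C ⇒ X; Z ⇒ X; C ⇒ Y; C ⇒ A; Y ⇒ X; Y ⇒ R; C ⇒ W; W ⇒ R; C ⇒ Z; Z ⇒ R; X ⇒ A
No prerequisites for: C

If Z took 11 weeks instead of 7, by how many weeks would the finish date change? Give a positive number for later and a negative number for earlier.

4

Critical path before the change: C→Z→X→A = 4+7+5+5 = 21 giving 21 weeks.
Z lies on that path, so at 11 weeks the path becomes 25 weeks.
The critical path is still C→Z→X→A; finish is now 25 weeks.
Change in finish: 25 − 21 = +4 weeks.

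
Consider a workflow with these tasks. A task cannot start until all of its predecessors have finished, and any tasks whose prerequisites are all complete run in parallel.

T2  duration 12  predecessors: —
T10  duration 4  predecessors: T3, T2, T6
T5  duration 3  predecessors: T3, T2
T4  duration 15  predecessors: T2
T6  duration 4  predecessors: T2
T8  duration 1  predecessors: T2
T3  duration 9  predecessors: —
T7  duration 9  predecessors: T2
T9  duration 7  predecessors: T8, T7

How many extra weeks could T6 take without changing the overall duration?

8

Critical path: T2→T7→T9 = 12+9+7 = 28, so the finish is 28 weeks.
T6 finishes as early as 16 and must finish by 24.
Slack of T6 = 20 − 12 = 8 weeks.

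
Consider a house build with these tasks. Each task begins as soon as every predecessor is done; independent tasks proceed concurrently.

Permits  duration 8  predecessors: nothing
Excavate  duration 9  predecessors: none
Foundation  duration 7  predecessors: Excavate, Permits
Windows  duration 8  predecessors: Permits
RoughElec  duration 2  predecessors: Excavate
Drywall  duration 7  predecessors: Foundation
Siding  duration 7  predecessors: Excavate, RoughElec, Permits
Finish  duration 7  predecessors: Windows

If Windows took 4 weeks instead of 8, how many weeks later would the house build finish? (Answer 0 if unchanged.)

The binding path is Permits→Windows→Finish = 8+8+7 = 23; finish at 23 weeks.
Since Windows is critical, the -4 change carries straight to that chain (now 19 weeks).
Now Excavate→Foundation→Drywall = 9+7+7 = 23 is longest, so the finish becomes 23 weeks.
Change in finish: 23 − 23 = +0 weeks.

0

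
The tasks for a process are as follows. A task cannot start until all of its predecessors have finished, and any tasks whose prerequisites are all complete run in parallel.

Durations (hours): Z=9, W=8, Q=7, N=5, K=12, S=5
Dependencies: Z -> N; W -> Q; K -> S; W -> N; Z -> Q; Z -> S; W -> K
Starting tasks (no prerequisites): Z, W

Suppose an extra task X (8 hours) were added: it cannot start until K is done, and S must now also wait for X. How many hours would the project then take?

Originally the project takes 25 hours.
With X inserted, S now waits for max(K, Z, X).
New critical path: W→K→X→S = 8+12+8+5 = 33 ⇒ 33 hours.

33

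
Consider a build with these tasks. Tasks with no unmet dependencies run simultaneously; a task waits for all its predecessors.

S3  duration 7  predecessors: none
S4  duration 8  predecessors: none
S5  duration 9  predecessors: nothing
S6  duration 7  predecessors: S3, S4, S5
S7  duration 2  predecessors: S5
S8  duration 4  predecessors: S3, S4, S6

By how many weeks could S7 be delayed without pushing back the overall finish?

The longest chain is S5→S6→S8 = 9+7+4 = 20; overall finish 20 weeks.
S7 finishes as early as 11 and must finish by 20.
Float = 20 − 11 = 9.

9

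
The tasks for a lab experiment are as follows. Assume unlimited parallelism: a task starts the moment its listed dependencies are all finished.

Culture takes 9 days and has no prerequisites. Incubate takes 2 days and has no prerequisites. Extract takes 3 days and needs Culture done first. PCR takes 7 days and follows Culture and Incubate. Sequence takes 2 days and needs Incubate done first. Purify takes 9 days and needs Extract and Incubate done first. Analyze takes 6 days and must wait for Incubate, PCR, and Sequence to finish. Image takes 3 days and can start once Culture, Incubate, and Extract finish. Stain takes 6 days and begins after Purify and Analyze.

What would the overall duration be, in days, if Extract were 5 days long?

29

Baseline: Culture→PCR→Analyze→Stain = 9+7+6+6 = 28 → 28 days.
Extract is off the critical path — its longest chain is 27 days, giving 1 of slack.
Now Culture→Extract→Purify→Stain = 9+5+9+6 = 29 is longest, so the finish becomes 29 days.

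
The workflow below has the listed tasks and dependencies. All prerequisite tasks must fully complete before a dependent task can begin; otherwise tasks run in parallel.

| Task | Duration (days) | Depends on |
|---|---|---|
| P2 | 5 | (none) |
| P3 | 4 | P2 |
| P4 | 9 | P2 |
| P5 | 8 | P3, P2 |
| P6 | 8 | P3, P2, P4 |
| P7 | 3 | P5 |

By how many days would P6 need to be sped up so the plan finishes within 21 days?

Current finish: 22 days; target: 21.
P6 is on every critical path, so each day cut from P6 cuts the finish by one (this holds down to a finish of 20).
Need 22 − 21 = 1 day off P6 → P6 becomes 7 days, finish becomes 21.

1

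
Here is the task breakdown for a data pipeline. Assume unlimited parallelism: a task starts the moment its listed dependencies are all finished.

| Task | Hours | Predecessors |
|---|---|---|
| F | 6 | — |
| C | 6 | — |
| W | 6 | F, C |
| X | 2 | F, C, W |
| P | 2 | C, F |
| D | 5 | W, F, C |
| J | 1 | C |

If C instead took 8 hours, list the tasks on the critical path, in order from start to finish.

Critical path before the change: C→W→D = 6+6+5 = 17 giving 17 hours.
C lies on that path, so at 8 hours the path becomes 19 hours.
The critical path is still C→W→D; finish is now 19 hours.

C, W, D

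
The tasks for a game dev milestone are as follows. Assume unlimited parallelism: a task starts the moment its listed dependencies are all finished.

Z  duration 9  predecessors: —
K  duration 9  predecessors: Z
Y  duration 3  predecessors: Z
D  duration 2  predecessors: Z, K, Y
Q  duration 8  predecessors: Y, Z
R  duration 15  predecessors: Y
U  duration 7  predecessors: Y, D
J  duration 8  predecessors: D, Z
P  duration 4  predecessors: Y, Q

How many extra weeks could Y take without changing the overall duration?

1

The longest chain is Z→K→D→J = 9+9+2+8 = 28; overall finish 28 weeks.
Y finishes as early as 12 and must finish by 13.
Float = 28 − 27 = 1.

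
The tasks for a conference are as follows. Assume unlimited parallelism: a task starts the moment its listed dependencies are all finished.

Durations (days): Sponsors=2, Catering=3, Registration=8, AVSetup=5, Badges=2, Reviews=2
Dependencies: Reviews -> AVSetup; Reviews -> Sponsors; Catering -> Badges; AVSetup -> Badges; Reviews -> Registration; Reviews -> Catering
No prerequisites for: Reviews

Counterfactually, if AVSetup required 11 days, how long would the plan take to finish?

Actual critical path: Reviews→Registration = 2+8 = 10 ⇒ 10 days.
AVSetup is off the critical path — its longest chain is 9 days, giving 1 of slack.
New critical path: Reviews→AVSetup→Badges = 2+11+2 = 15 ⇒ 15 days.

15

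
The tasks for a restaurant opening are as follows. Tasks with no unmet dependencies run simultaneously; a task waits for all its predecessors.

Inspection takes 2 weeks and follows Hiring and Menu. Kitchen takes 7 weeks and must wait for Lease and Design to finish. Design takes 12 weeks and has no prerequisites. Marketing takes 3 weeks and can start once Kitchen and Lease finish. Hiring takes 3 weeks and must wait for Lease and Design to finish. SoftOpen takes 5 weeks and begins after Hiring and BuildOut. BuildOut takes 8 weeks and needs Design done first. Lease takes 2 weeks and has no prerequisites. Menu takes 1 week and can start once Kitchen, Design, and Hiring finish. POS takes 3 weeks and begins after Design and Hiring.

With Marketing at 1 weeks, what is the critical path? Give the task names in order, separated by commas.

Critical path before the change: Design→BuildOut→SoftOpen = 12+8+5 = 25 giving 25 weeks.
The longest path through Marketing is only 22 weeks, so Marketing has float 3.
No other chain overtakes it, so the finish is 25 weeks.

Design, BuildOut, SoftOpen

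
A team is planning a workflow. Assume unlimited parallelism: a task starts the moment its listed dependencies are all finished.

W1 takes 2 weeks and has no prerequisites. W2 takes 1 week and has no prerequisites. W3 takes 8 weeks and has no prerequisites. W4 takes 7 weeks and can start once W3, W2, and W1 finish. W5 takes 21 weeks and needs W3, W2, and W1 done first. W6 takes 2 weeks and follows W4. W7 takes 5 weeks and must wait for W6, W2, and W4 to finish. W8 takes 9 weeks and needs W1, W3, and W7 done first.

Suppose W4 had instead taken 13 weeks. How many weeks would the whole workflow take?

37

Critical path before the change: W3→W4→W6→W7→W8 = 8+7+2+5+9 = 31 giving 31 weeks.
Since W4 is critical, the +6 change carries straight to that chain (now 37 weeks).
No other chain overtakes it, so the finish is 37 weeks.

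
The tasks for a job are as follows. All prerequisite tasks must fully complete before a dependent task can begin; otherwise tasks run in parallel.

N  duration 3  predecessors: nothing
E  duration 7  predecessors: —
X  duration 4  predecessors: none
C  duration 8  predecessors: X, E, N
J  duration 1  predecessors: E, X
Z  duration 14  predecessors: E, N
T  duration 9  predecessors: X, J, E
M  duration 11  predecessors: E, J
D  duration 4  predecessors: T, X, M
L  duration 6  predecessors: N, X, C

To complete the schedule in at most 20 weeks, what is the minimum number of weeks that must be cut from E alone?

3

Current finish: 23 weeks; target: 20.
E is on every critical path, so each week cut from E cuts the finish by one (this holds down to a finish of 20).
Need 23 − 20 = 3 weeks off E → E becomes 4 weeks, finish becomes 20.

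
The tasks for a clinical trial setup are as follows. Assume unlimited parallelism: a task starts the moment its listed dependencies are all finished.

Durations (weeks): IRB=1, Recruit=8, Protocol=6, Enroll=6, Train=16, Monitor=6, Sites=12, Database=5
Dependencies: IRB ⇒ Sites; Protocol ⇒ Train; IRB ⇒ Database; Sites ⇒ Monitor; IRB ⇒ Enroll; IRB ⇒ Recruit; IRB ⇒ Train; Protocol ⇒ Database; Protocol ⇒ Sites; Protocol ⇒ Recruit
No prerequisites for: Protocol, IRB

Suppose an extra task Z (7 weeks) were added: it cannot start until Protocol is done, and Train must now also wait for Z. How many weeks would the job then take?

29

Originally the job takes 24 weeks.
With Z inserted, Train now waits for max(Protocol, IRB, Z).
New critical path: Protocol→Z→Train = 6+7+16 = 29 ⇒ 29 weeks.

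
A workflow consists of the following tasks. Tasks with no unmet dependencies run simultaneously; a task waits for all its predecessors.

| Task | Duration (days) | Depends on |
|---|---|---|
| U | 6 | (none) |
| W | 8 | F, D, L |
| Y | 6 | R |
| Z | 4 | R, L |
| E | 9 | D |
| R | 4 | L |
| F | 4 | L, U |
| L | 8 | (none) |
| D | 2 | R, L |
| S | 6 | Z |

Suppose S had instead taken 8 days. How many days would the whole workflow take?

As given, the longest chain is L→R→D→E = 8+4+2+9 = 23, so the finish is 23 days.
S is off the critical path — its longest chain is 22 days, giving 1 of slack.
The binding chain switches to L→R→Z→S = 8+4+4+8 = 24; finish 24 days.

24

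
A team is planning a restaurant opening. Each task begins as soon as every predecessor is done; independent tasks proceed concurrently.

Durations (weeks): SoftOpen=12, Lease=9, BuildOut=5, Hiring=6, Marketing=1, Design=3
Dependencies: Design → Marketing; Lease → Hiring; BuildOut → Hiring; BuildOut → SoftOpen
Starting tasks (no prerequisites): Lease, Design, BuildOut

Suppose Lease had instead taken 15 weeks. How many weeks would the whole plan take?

Actual critical path: BuildOut→SoftOpen = 5+12 = 17 ⇒ 17 weeks.
Lease is off the critical path — its longest chain is 15 weeks, giving 2 of slack.
The binding chain switches to Lease→Hiring = 15+6 = 21; finish 21 weeks.

21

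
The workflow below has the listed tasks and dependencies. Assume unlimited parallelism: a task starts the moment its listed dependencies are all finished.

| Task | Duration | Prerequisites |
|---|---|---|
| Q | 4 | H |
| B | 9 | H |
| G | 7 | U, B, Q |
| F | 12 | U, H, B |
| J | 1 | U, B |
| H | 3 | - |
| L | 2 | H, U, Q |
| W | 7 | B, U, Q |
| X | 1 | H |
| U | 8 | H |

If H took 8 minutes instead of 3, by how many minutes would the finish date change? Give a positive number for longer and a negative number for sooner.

Critical path before the change: H→B→F = 3+9+12 = 24 giving 24 minutes.
Since H is critical, the +5 change carries straight to that chain (now 29 minutes).
That remains the longest chain; total 29 minutes.
Change in finish: 29 − 24 = +5 minutes.

5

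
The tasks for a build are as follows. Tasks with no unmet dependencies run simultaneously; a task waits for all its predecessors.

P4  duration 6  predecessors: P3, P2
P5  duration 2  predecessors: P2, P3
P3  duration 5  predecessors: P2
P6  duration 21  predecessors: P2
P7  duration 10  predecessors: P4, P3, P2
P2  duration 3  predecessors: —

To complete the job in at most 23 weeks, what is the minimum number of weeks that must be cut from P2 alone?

1

Current finish: 24 weeks; target: 23.
P2 is on every critical path, so each week cut from P2 cuts the finish by one (this holds down to a finish of 22).
Need 24 − 23 = 1 week off P2 → P2 becomes 2 weeks, finish becomes 23.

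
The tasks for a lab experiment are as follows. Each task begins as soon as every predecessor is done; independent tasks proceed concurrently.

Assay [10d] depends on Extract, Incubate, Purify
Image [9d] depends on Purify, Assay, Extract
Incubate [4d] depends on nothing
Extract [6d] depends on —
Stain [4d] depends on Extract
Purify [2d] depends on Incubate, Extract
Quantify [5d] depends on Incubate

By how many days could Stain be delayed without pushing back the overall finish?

Critical path: Extract→Purify→Assay→Image = 6+2+10+9 = 27, so the finish is 27 days.
Stain finishes as early as 10 and must finish by 27.
Float = 27 − 10 = 17.

17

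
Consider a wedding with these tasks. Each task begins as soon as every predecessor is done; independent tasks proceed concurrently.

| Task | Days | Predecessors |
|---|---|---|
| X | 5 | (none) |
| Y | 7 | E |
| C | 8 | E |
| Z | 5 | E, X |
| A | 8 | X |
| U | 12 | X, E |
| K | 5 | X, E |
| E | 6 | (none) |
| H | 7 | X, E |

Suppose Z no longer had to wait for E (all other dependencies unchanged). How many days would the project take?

Before: longest chain E→U = 6+12 = 18, finish 18.
Without E→Z, Z's earliest start moves from 6 to 5.
After: E→U = 6+12 = 18 → 18 days.

18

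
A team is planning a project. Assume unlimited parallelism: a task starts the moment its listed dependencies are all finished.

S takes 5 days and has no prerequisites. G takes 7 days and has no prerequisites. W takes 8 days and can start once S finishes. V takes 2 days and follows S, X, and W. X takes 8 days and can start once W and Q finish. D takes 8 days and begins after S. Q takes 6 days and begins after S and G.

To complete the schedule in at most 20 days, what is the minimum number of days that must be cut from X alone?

3

Current finish: 23 days; target: 20.
X is on every critical path, so each day cut from X cuts the finish by one (this holds down to a finish of 16).
Need 23 − 20 = 3 days off X → X becomes 5 days, finish becomes 20.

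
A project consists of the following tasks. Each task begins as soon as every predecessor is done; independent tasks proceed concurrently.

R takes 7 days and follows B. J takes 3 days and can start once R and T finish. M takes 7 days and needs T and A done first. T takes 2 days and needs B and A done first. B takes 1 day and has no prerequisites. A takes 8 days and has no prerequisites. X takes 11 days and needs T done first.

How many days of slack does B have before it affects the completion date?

The longest chain is A→T→X = 8+2+11 = 21; overall finish 21 days.
The longest chain containing B totals 14 days.
Float = 21 − 14 = 7.

7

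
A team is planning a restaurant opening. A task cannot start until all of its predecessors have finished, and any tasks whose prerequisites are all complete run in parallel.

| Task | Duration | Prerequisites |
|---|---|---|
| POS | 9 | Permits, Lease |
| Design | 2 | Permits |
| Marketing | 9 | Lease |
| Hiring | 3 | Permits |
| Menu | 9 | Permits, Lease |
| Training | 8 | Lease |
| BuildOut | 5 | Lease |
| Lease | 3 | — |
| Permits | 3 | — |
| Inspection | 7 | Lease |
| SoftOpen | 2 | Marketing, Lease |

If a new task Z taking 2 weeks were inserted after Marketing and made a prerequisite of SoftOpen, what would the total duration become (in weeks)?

16

Originally the schedule takes 14 weeks.
With Z inserted, SoftOpen now waits for max(Marketing, Lease, Z).
New critical path: Lease→Marketing→Z→SoftOpen = 3+9+2+2 = 16 ⇒ 16 weeks.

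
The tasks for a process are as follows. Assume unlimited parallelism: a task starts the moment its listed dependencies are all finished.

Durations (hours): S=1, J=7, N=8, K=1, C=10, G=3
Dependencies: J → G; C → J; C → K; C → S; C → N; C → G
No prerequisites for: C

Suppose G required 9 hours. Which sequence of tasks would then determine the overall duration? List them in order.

C, J, G

The binding path is C→J→G = 10+7+3 = 20; finish at 20 hours.
G lies on that path, so at 9 hours the path becomes 26 hours.
That remains the longest chain; total 26 hours.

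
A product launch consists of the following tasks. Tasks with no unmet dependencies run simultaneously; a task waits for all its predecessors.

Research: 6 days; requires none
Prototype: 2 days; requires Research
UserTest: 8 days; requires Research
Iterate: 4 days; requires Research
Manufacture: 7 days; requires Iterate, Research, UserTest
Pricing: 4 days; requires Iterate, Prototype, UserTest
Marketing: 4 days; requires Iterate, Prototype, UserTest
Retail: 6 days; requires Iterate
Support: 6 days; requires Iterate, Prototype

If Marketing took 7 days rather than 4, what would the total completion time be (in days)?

21

Baseline: Research→UserTest→Manufacture = 6+8+7 = 21 → 21 days.
The longest path through Marketing is only 18 days, so Marketing has float 3.
No other chain overtakes it, so the finish is 21 days.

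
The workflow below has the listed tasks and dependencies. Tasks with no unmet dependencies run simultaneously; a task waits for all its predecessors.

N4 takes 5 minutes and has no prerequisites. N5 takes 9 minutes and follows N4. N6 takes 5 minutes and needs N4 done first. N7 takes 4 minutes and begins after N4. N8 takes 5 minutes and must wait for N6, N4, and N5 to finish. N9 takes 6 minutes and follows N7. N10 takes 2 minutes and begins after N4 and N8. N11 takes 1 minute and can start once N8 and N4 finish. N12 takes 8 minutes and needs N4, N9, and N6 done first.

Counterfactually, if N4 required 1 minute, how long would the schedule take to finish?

19

The binding path is N4→N7→N9→N12 = 5+4+6+8 = 23; finish at 23 minutes.
N4 lies on that path, so at 1 minute the path becomes 19 minutes.
The critical path is still N4→N7→N9→N12; finish is now 19 minutes.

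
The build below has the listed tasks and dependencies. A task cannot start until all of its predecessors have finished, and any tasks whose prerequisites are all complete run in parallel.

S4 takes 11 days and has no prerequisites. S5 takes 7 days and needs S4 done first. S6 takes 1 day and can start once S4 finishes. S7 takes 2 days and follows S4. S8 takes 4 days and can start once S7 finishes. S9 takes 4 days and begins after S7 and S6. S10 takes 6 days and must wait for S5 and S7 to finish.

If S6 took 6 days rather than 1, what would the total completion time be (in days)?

Critical path before the change: S4→S5→S10 = 11+7+6 = 24 giving 24 days.
S6 has 8 days of float (longest path through it is 16).
That remains the longest chain; total 24 days.

24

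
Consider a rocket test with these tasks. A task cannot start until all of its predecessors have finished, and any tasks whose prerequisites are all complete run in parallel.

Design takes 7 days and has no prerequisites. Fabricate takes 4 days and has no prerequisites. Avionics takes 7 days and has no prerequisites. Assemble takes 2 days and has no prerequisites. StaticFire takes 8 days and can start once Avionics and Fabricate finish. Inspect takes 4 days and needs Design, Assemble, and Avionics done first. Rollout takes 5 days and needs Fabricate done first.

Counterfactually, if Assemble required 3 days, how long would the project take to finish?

Critical path before the change: Avionics→StaticFire = 7+8 = 15 giving 15 days.
Assemble is off the critical path — its longest chain is 6 days, giving 9 of slack.
The critical path is still Avionics→StaticFire; finish is now 15 days.

15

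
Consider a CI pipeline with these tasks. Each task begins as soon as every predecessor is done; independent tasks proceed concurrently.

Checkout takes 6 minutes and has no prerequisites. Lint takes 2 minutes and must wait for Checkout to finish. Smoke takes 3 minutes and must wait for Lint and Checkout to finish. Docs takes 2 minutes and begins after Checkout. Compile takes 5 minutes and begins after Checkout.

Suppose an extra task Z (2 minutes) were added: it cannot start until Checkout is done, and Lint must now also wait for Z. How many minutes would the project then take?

Originally the project takes 11 minutes.
With Z inserted, Lint now waits for max(Checkout, Z).
New critical path: Checkout→Z→Lint→Smoke = 6+2+2+3 = 13 ⇒ 13 minutes.

13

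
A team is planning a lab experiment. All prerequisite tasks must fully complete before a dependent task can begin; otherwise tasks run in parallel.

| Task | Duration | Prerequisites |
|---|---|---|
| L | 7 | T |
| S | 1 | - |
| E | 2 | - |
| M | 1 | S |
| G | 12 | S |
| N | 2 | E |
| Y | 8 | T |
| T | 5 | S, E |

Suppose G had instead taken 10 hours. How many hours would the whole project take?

Actual critical path: E→T→Y = 2+5+8 = 15 ⇒ 15 hours.
G has 2 hours of float (longest path through it is 13).
That remains the longest chain; total 15 hours.

15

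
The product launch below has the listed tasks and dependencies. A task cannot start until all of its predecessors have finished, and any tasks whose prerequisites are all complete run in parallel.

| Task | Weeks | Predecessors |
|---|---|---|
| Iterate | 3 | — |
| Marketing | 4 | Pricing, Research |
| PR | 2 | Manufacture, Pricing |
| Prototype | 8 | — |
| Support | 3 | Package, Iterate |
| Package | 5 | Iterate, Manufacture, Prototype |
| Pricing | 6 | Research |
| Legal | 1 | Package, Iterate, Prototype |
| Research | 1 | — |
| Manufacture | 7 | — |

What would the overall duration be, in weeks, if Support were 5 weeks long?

18

Actual critical path: Prototype→Package→Support = 8+5+3 = 16 ⇒ 16 weeks.
Support is on the critical path; changing it to 5 makes that path 18 weeks.
The critical path is still Prototype→Package→Support; finish is now 18 weeks.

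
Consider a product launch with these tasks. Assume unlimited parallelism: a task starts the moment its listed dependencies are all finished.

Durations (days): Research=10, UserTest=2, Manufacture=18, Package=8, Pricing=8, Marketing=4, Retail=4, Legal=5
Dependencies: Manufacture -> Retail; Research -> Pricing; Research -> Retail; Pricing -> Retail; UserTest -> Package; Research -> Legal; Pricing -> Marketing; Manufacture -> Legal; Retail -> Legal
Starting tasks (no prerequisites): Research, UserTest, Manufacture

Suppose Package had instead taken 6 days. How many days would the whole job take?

27

Actual critical path: Research→Pricing→Retail→Legal = 10+8+4+5 = 27 ⇒ 27 days.
Package is off the critical path — its longest chain is 10 days, giving 17 of slack.
No other chain overtakes it, so the finish is 27 days.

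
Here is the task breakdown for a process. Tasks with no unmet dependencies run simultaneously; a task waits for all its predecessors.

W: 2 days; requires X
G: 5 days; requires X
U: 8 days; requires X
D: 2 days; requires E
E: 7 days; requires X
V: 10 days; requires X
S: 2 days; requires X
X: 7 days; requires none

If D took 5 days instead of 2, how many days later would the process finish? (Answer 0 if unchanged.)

Actual critical path: X→V = 7+10 = 17 ⇒ 17 days.
D has 1 day of float (longest path through it is 16).
New critical path: X→E→D = 7+7+5 = 19 ⇒ 19 days.
Change in finish: 19 − 17 = +2 days.

2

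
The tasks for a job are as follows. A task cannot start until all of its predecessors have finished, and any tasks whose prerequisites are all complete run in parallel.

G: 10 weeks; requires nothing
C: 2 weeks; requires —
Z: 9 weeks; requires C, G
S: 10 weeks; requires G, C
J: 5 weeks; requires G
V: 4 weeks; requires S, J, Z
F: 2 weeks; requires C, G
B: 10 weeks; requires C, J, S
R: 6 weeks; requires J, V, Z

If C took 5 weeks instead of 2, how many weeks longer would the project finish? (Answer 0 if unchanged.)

Actual critical path: G→S→V→R = 10+10+4+6 = 30 ⇒ 30 weeks.
C is off the critical path — its longest chain is 22 weeks, giving 8 of slack.
The critical path is still G→S→V→R; finish is now 30 weeks.
Change in finish: 30 − 30 = +0 weeks.

0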